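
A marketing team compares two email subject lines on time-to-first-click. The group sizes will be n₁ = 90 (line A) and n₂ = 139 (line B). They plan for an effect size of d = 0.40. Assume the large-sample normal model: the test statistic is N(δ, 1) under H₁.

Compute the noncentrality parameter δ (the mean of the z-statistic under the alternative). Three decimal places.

The noncentrality parameter scales effect size by the design's sample-size factor: δ = d / √(1/n₁ + 1/n₂) = 0.40 / √(1/90 + 1/139) = 2.9565

δ ≈ 2.956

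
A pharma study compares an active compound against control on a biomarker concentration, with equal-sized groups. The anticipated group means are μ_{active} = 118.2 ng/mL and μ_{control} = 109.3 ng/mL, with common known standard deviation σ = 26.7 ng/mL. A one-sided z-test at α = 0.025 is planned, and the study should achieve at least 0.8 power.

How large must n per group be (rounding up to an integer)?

Standardized effect: d = |μ_{active} − μ_{control}| / σ = |118.2 − 109.3| / 26.7 = 0.3333
For power 0.8 need Φ(δ − z_{0.025}) = 0.8, so δ = z_{0.025} + z_{0.20} = 1.960 + 0.842 = 2.802.
δ = d·√(n/2) ⇒ n = 2(δ/d)² = 2 × (2.802 / 0.3333)² = 141.28.
Round up to the next whole unit.

n = 142 per group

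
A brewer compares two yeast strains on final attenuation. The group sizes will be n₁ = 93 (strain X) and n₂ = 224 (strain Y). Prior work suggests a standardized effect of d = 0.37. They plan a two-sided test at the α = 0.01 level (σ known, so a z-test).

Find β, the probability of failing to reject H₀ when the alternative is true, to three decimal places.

Noncentrality parameter: δ = d / √(1/n₁ + 1/n₂) = 0.37 / √(1/93 + 1/224) = 2.9994
Two-sided α = 0.01 → critical value z_{0.005} = 2.576.
Power = Φ(δ − 2.576) + Φ(−δ − 2.576) = Φ(0.424) + Φ(-5.575) = 0.6641 + 0.0000 = 0.6641.
Type II error: β = 1 − power = 1 − 0.6641 = 0.3359.

β ≈ 0.336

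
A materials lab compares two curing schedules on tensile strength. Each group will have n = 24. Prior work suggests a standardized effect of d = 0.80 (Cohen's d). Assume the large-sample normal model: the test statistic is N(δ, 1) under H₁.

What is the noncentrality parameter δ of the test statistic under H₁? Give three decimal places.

δ = d·√(n/2) = 0.80 × √(24/2) = 2.7713

δ ≈ 2.771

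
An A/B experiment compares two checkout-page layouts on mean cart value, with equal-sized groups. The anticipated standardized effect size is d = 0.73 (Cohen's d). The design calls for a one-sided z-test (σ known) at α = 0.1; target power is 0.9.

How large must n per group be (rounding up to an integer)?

n = 25 per group

For power 0.9 need Φ(δ − z_{0.1}) = 0.9, so δ = z_{0.1} + z_{0.10} = 1.282 + 1.282 = 2.563.
δ = d·√(n/2) ⇒ n = 2(δ/d)² = 2 × (2.563 / 0.73)² = 24.66.
Rounding up, n = 25 per group.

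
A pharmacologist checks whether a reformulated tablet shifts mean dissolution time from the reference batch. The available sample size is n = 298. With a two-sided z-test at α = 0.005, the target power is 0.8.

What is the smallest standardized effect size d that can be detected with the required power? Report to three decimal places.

Need Φ(δ − 2.807) = 0.8, so δ = 2.807 + 0.842 = 3.649.
(The second rejection-region term Φ(−δ − z_{α/2}) is negligible and dropped.)
δ = d·√n ⇒ d = δ/√n = 3.649/√298 = 0.2114.

d ≈ 0.211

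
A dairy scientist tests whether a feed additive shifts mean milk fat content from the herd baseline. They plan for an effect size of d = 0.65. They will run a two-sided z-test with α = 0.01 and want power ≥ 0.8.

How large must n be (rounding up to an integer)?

For power 0.8 need Φ(δ − z_{0.005}) = 0.8, so δ = z_{0.005} + z_{0.20} = 2.576 + 0.842 = 3.417.
(The Φ(−δ − z_{α/2}) term is vanishingly small for δ > 0 and is dropped in the standard sample-size formula.)
δ = d·√n ⇒ n = (δ/d)² = (3.417 / 0.65)² = 27.64.
Round up to the next whole unit.

n = 28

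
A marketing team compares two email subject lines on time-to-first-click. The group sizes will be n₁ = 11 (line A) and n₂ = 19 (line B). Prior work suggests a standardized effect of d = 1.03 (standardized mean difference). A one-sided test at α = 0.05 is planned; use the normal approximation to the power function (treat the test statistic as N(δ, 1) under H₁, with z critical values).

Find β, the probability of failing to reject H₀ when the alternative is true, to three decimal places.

Noncentrality parameter: δ = d / √(1/n₁ + 1/n₂) = 1.03 / √(1/11 + 1/19) = 2.7186
One-sided α = 0.05 → critical value z_{0.05} = 1.645.
Power = P(Z > 1.645 − δ) = Φ(1.074) = 0.8585.
Type II error: β = 1 − power = 1 − 0.8585 = 0.1415.

β ≈ 0.141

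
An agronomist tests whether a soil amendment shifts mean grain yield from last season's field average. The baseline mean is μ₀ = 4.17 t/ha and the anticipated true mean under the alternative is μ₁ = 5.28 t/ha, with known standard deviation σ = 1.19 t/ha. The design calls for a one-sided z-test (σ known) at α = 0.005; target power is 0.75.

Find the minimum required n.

n = 13

Standardized effect: d = |μ₁ − μ₀| / σ = |5.28 − 4.17| / 1.19 = 0.9328
For power 0.75 need Φ(δ − z_{0.005}) = 0.75, so δ = z_{0.005} + z_{0.25} = 2.576 + 0.674 = 3.250.
δ = d·√n ⇒ n = (δ/d)² = (3.250 / 0.9328)² = 12.14.
Round up to the next whole unit.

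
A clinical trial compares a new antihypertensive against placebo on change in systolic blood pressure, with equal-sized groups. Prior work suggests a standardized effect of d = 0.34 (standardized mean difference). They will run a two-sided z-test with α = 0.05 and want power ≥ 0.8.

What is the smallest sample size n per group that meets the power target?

Set Φ(δ − 1.960) = 0.8; then δ − 1.960 = Φ⁻¹(0.8) = 0.842, giving δ = 2.802.
(For δ > 0 the lower-tail rejection region contributes negligibly to power, so the one-term inversion is standard.)
δ = d·√(n/2) ⇒ n = 2(δ/d)² = 2 × (2.802 / 0.34)² = 135.79.
Rounding up, n = 136 per group.

n = 136 per group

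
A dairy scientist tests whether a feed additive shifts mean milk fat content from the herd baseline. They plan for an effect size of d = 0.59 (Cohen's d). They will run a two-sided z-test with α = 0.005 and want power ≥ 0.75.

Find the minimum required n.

For power 0.75 need Φ(δ − z_{0.0025}) = 0.75, so δ = z_{0.0025} + z_{0.25} = 2.807 + 0.674 = 3.482.
(Ignoring the negligible lower-tail rejection probability gives the usual closed-form inversion.)
δ = d·√n ⇒ n = (δ/d)² = (3.482 / 0.59)² = 34.82.
Round up to the next whole unit.

n = 35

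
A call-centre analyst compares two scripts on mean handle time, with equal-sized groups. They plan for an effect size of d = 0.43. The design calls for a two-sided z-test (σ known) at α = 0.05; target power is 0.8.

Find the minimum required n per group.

n = 85 per group

Set Φ(δ − 1.960) = 0.8; then δ − 1.960 = Φ⁻¹(0.8) = 0.842, giving δ = 2.802.
(The Φ(−δ − z_{α/2}) term is vanishingly small for δ > 0 and is dropped in the standard sample-size formula.)
δ = d·√(n/2) ⇒ n = 2(δ/d)² = 2 × (2.802 / 0.43)² = 84.90.
Rounding up, n = 85 per group.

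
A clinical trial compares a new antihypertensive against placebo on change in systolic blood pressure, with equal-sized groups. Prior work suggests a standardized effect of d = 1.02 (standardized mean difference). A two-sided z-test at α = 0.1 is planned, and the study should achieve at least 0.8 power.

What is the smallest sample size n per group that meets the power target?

For power 0.8 need Φ(δ − z_{0.05}) = 0.8, so δ = z_{0.05} + z_{0.20} = 1.645 + 0.842 = 2.486.
(For δ > 0 the lower-tail rejection region contributes negligibly to power, so the one-term inversion is standard.)
δ = d·√(n/2) ⇒ n = 2(δ/d)² = 2 × (2.486 / 1.02)² = 11.88.
Round up to the next whole unit.

n = 12 per group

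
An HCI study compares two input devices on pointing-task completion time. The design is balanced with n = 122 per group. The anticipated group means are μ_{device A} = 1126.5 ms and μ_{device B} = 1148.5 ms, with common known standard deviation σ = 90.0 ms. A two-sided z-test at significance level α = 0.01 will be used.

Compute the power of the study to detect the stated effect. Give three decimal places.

Standardized effect: d = |μ_{device A} − μ_{device B}| / σ = |1126.5 − 1148.5| / 90.0 = 0.2444
Noncentrality parameter: δ = d·√(n/2) = 0.2444 × √(122/2) = 1.9092
Critical value for a two-sided test at α = 0.01: z_{α/2} = 2.576.
Power = Φ(δ − 2.576) + Φ(−δ − 2.576) = Φ(-0.667) + Φ(-4.485) = 0.2525 + 0.0000 = 0.2525.

Power ≈ 0.252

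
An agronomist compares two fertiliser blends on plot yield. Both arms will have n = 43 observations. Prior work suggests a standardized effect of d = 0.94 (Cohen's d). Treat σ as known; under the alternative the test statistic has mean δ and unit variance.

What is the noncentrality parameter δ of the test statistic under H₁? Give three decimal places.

δ = d·√(n/2) = 0.94 × √(43/2) = 4.3586

δ ≈ 4.359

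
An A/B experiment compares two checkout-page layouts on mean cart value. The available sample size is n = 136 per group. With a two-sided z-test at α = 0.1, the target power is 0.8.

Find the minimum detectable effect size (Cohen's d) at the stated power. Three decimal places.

d ≈ 0.302

Need Φ(δ − 1.645) = 0.8, so δ = 1.645 + 0.842 = 2.486.
(The second rejection-region term Φ(−δ − z_{α/2}) is negligible and dropped.)
δ = d·√(n/2) ⇒ d = δ/√(n/2) = 2.486/√(136/2) = 0.3015.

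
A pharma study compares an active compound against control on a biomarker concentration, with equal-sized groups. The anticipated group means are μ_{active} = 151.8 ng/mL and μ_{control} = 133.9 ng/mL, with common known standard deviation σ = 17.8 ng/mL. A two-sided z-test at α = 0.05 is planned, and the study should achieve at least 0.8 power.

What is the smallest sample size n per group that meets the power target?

n = 16 per group

Standardized effect: d = |μ_{active} − μ_{control}| / σ = |151.8 − 133.9| / 17.8 = 1.0056
For power 0.8 need Φ(δ − z_{0.025}) = 0.8, so δ = z_{0.025} + z_{0.20} = 1.960 + 0.842 = 2.802.
(The Φ(−δ − z_{α/2}) term is vanishingly small for δ > 0 and is dropped in the standard sample-size formula.)
δ = d·√(n/2) ⇒ n = 2(δ/d)² = 2 × (2.802 / 1.0056)² = 15.52.
Round up to the next whole unit.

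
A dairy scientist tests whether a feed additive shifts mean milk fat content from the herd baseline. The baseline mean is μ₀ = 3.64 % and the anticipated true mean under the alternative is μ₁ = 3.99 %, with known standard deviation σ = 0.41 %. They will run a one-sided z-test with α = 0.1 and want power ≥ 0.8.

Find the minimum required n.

Standardized effect: d = |μ₁ − μ₀| / σ = |3.99 − 3.64| / 0.41 = 0.8537
For power 0.8 need Φ(δ − z_{0.1}) = 0.8, so δ = z_{0.1} + z_{0.20} = 1.282 + 0.842 = 2.123.
δ = d·√n ⇒ n = (δ/d)² = (2.123 / 0.8537)² = 6.19.
Round up to the next whole unit.

n = 7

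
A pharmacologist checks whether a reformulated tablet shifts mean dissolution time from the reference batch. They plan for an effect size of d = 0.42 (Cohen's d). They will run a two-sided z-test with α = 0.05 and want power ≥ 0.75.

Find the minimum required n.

n = 40

Set Φ(δ − 1.960) = 0.75; then δ − 1.960 = Φ⁻¹(0.75) = 0.674, giving δ = 2.634.
(Ignoring the negligible lower-tail rejection probability gives the usual closed-form inversion.)
δ = d·√n ⇒ n = (δ/d)² = (2.634 / 0.42)² = 39.34.
Round up to the next whole unit.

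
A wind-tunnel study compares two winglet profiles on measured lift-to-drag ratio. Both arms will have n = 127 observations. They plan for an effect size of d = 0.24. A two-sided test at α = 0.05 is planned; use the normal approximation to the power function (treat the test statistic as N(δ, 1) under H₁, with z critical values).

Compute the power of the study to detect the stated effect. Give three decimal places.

Power ≈ 0.481

Noncentrality parameter: λ = d·√(n/2) = 0.24 × √(127/2) = 1.9125
Critical value for a two-sided test at α = 0.05: z_{α/2} = 1.960.
Power = Φ(λ − 1.960) + Φ(−λ − 1.960) = Φ(-0.047) + Φ(-3.872) = 0.4811 + 0.0001 = 0.4811.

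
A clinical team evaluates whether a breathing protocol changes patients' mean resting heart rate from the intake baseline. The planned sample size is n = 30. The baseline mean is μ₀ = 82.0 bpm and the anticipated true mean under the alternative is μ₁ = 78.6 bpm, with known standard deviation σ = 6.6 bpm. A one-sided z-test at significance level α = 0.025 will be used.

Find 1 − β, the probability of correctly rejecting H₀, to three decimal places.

Standardized effect: d = |μ₁ − μ₀| / σ = |78.6 − 82.0| / 6.6 = 0.5152
Noncentrality parameter: δ = d·√n = 0.5152 × √30 = 2.8216
Critical value for a one-sided test at α = 0.025: z_α = 1.960.
Power = P(Z > 1.960 − δ) = Φ(0.862) = 0.8056.

Power ≈ 0.806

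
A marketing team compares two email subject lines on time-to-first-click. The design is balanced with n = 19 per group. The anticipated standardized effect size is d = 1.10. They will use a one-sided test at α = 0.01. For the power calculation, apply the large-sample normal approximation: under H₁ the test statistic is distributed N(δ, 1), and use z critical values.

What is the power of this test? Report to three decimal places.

Power ≈ 0.856

Noncentrality parameter: δ = d·√(n/2) = 1.10 × √(19/2) = 3.3904
One-sided α = 0.01 → critical value z_{0.01} = 2.326.
Power = Φ(δ − 2.326) = Φ(1.064) = 0.8564.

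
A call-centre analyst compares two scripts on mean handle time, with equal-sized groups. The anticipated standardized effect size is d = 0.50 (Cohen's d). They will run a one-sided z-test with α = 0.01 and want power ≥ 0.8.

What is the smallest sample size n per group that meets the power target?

n = 81 per group

For power 0.8 need Φ(δ − z_{0.01}) = 0.8, so δ = z_{0.01} + z_{0.20} = 2.326 + 0.842 = 3.168.
δ = d·√(n/2) ⇒ n = 2(δ/d)² = 2 × (3.168 / 0.50)² = 80.29.
Round up to the next whole unit.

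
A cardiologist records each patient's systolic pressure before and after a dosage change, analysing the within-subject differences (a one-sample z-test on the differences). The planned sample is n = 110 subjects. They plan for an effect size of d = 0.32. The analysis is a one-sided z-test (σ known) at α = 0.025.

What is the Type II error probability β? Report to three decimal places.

β ≈ 0.081

Noncentrality parameter: δ = d·√n = 0.32 × √110 = 3.3562
One-sided α = 0.025 → critical value z_{0.025} = 1.960.
Power = Φ(δ − 1.960) = Φ(1.396) = 0.9187.
Type II error: β = 1 − power = 1 − 0.9187 = 0.0813.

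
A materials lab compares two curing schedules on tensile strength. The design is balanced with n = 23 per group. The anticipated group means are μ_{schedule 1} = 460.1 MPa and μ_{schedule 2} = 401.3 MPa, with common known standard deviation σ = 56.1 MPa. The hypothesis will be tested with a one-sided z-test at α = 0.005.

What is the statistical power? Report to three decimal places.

Standardized effect: d = |μ_{schedule 1} − μ_{schedule 2}| / σ = |460.1 − 401.3| / 56.1 = 1.0481
Noncentrality parameter: δ = d·√(n/2) = 1.0481 × √(23/2) = 3.5544
One-sided α = 0.005 → critical value z_{0.005} = 2.576.
Power = Φ(δ − 2.576) = Φ(0.979) = 0.8361.

Power ≈ 0.836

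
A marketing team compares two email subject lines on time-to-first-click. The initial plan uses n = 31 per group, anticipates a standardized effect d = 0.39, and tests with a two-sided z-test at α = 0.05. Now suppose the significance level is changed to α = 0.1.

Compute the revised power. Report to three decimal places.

δ = d·√(n/2) = 0.39 × √(31/2) = 1.5354 (unchanged). New critical value: z_{0.05} = 1.645.
Revised power = Φ(δ − 1.645) + Φ(−δ − 1.645) = Φ(-0.109) + Φ(-3.180) = 0.4564 + 0.0007 = 0.4572.

Power ≈ 0.457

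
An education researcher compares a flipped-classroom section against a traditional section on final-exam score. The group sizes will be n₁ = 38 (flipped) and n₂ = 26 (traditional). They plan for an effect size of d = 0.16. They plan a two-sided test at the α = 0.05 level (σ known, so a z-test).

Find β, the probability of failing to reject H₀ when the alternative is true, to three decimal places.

β ≈ 0.904

Noncentrality parameter: δ = d / √(1/n₁ + 1/n₂) = 0.16 / √(1/38 + 1/26) = 0.6286
Critical value for a two-sided test at α = 0.05: z_{α/2} = 1.960.
Power = Φ(δ − 1.960) + Φ(−δ − 1.960) = Φ(-1.331) + Φ(-2.589) = 0.0915 + 0.0048 = 0.0964.
Type II error: β = 1 − power = 1 − 0.0964 = 0.9036.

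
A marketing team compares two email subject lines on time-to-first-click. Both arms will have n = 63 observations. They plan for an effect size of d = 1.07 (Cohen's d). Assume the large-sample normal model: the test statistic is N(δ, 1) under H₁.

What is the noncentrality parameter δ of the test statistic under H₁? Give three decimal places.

The noncentrality parameter scales effect size by the design's sample-size factor: δ = d·√(n/2) = 1.07 × √(63/2) = 6.0054

δ ≈ 6.005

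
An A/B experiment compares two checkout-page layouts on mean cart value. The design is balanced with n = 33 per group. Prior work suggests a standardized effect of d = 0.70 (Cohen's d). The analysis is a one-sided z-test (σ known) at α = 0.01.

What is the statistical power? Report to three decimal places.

Noncentrality parameter: δ = d·√(n/2) = 0.70 × √(33/2) = 2.8434
One-sided α = 0.01 → critical value z_{0.01} = 2.326.
Power = P(Z > 2.326 − δ) = Φ(0.517) = 0.6974.

Power ≈ 0.697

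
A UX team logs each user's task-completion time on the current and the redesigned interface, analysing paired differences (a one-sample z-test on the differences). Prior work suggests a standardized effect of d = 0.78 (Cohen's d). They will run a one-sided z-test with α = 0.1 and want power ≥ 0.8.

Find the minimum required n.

n = 8

For power 0.8 need Φ(δ − z_{0.1}) = 0.8, so δ = z_{0.1} + z_{0.20} = 1.282 + 0.842 = 2.123.
δ = d·√n ⇒ n = (δ/d)² = (2.123 / 0.78)² = 7.41.
Rounding up, n = 8.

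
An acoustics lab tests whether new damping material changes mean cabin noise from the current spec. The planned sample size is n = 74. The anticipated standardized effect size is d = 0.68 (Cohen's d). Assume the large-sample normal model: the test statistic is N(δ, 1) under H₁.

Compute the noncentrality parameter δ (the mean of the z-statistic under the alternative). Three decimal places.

δ ≈ 5.850

The noncentrality parameter scales effect size by the design's sample-size factor: δ = d·√n = 0.68 × √74 = 5.8496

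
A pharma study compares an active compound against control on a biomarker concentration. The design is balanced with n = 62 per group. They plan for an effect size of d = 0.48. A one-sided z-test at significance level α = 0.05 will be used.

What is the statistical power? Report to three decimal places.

Power ≈ 0.848

Noncentrality parameter: δ = d·√(n/2) = 0.48 × √(62/2) = 2.6725
One-sided α = 0.05 → critical value z_{0.05} = 1.645.
Power = Φ(δ − 1.645) = Φ(1.028) = 0.8479.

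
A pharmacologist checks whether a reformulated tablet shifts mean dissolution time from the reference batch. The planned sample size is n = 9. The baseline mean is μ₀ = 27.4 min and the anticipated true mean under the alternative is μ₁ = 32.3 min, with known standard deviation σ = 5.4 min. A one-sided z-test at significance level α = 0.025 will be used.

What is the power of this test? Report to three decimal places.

Standardized effect: d = |μ₁ − μ₀| / σ = |32.3 − 27.4| / 5.4 = 0.9074
Noncentrality parameter: δ = d·√n = 0.9074 × √9 = 2.7222
Critical value for a one-sided test at α = 0.025: z_α = 1.960.
Power = Φ(δ − 1.960) = Φ(0.762) = 0.7770.

Power ≈ 0.777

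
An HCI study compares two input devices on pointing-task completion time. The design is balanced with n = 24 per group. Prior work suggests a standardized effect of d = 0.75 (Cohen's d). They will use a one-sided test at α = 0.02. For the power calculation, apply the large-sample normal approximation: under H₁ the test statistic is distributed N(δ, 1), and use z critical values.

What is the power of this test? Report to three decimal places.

Power ≈ 0.707

Noncentrality parameter: δ = d·√(n/2) = 0.75 × √(24/2) = 2.5981
Critical value for a one-sided test at α = 0.02: z_α = 2.054.
Power = Φ(δ − 2.054) = Φ(0.544) = 0.7069.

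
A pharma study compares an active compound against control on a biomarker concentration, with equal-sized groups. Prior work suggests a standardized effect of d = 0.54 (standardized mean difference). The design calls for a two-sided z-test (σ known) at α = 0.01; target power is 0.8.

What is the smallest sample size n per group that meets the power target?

For power 0.8 need Φ(δ − z_{0.005}) = 0.8, so δ = z_{0.005} + z_{0.20} = 2.576 + 0.842 = 3.417.
(The Φ(−δ − z_{α/2}) term is vanishingly small for δ > 0 and is dropped in the standard sample-size formula.)
δ = d·√(n/2) ⇒ n = 2(δ/d)² = 2 × (3.417 / 0.54)² = 80.10.
Rounding up, n = 81 per group.

n = 81 per group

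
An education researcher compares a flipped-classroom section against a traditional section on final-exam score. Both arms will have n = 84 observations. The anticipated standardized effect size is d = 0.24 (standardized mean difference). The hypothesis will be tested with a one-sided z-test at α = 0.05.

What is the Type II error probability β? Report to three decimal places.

β ≈ 0.536

Noncentrality parameter: λ = d·√(n/2) = 0.24 × √(84/2) = 1.5554
Critical value for a one-sided test at α = 0.05: z_α = 1.645.
Power = Φ(λ − 1.645) = Φ(-0.089) = 0.4644.
Type II error: β = 1 − power = 1 − 0.4644 = 0.5356.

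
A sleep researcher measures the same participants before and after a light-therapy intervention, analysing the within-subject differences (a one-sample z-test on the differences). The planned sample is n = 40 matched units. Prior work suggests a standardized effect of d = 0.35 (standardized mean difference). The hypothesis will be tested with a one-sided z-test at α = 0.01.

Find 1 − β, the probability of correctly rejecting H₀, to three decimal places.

Noncentrality parameter: δ = d·√n = 0.35 × √40 = 2.2136
One-sided α = 0.01 → critical value z_{0.01} = 2.326.
Power = P(Z > 2.326 − δ) = Φ(-0.113) = 0.4551.

Power ≈ 0.455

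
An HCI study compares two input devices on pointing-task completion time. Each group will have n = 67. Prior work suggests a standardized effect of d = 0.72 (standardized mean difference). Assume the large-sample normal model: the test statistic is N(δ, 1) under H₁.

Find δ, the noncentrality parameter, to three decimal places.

δ ≈ 4.167

The noncentrality parameter scales effect size by the design's sample-size factor: δ = d·√(n/2) = 0.72 × √(67/2) = 4.1673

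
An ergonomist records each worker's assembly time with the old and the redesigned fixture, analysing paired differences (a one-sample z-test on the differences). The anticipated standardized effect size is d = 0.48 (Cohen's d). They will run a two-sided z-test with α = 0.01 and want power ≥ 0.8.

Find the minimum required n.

Set Φ(δ − 2.576) = 0.8; then δ − 2.576 = Φ⁻¹(0.8) = 0.842, giving δ = 3.417.
(The Φ(−δ − z_{α/2}) term is vanishingly small for δ > 0 and is dropped in the standard sample-size formula.)
δ = d·√n ⇒ n = (δ/d)² = (3.417 / 0.48)² = 50.69.
Rounding up, n = 51.

n = 51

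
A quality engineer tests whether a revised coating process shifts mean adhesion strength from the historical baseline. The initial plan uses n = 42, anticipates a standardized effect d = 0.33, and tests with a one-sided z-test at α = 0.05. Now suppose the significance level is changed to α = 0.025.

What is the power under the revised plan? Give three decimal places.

Power ≈ 0.571

δ = d·√n = 0.33 × √42 = 2.1386 (unchanged). New critical value: z_{0.025} = 1.960.
Revised power = Φ(δ − 1.960) = Φ(0.179) = 0.5709.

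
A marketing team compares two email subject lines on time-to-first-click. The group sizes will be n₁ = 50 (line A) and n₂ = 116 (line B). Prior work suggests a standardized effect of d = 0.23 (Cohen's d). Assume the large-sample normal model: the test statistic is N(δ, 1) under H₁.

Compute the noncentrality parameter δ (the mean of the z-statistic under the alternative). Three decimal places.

The noncentrality parameter scales effect size by the design's sample-size factor: δ = d / √(1/n₁ + 1/n₂) = 0.23 / √(1/50 + 1/116) = 1.3595

δ ≈ 1.360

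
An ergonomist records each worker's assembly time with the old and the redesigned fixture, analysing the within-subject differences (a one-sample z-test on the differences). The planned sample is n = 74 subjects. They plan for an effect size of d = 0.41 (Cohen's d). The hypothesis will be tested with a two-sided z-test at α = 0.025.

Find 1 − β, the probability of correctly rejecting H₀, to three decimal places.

Noncentrality parameter: δ = d·√n = 0.41 × √74 = 3.5270
Critical value for a two-sided test at α = 0.025: z_{α/2} = 2.241.
Power = Φ(δ − 2.241) + Φ(−δ − 2.241) = Φ(1.286) + Φ(-5.768) = 0.9007 + 0.0000 = 0.9007.

Power ≈ 0.901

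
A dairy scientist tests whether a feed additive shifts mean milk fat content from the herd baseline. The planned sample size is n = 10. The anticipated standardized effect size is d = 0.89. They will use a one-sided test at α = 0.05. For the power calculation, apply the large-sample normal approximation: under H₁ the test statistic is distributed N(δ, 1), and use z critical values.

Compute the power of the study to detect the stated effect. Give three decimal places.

Power ≈ 0.879

Noncentrality parameter: δ = d·√n = 0.89 × √10 = 2.8144
One-sided α = 0.05 → critical value z_{0.05} = 1.645.
Power = Φ(δ − 1.645) = Φ(1.170) = 0.8789.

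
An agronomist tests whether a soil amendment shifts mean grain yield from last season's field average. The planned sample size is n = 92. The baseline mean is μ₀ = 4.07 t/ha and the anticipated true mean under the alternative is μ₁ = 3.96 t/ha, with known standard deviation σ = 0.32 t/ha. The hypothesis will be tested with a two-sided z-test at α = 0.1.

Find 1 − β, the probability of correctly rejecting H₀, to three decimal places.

Standardized effect: d = |μ₁ − μ₀| / σ = |3.96 − 4.07| / 0.32 = 0.3438
Noncentrality parameter: δ = d·√n = 0.3438 × √92 = 3.2971
Two-sided α = 0.1 → critical value z_{0.05} = 1.645.
Power = Φ(δ − 1.645) + Φ(−δ − 1.645) = Φ(1.652) + Φ(-4.942) = 0.9508 + 0.0000 = 0.9508.

Power ≈ 0.951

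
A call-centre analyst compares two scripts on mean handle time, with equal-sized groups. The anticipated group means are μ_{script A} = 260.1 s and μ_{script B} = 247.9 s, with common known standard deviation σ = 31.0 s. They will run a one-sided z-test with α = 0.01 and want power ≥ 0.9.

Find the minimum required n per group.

Standardized effect: d = |μ_{script A} − μ_{script B}| / σ = |260.1 − 247.9| / 31.0 = 0.3935
Set Φ(δ − 2.326) = 0.9; then δ − 2.326 = Φ⁻¹(0.9) = 1.282, giving δ = 3.608.
δ = d·√(n/2) ⇒ n = 2(δ/d)² = 2 × (3.608 / 0.3935)² = 168.09.
Round up to the next whole unit.

n = 169 per group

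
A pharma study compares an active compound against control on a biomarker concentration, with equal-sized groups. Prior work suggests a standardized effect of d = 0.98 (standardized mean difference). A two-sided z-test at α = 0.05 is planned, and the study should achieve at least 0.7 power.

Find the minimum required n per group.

n = 13 per group

For power 0.7 need Φ(δ − z_{0.025}) = 0.7, so δ = z_{0.025} + z_{0.30} = 1.960 + 0.524 = 2.484.
(The Φ(−δ − z_{α/2}) term is vanishingly small for δ > 0 and is dropped in the standard sample-size formula.)
δ = d·√(n/2) ⇒ n = 2(δ/d)² = 2 × (2.484 / 0.98)² = 12.85.
Rounding up, n = 13 per group.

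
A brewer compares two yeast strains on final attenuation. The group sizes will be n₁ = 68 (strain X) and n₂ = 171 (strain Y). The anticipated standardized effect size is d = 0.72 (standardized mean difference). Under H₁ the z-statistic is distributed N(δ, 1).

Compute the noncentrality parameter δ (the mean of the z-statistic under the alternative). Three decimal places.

δ ≈ 5.022

δ = d / √(1/n₁ + 1/n₂) = 0.72 / √(1/68 + 1/171) = 5.0221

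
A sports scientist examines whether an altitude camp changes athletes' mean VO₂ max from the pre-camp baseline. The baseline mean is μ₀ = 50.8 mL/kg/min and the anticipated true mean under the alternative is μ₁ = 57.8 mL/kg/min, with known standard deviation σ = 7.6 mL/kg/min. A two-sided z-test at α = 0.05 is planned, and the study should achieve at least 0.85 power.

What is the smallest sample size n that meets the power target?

Standardized effect: d = |μ₁ − μ₀| / σ = |57.8 − 50.8| / 7.6 = 0.9211
For power 0.85 need Φ(δ − z_{0.025}) = 0.85, so δ = z_{0.025} + z_{0.15} = 1.960 + 1.036 = 2.996.
(The Φ(−δ − z_{α/2}) term is vanishingly small for δ > 0 and is dropped in the standard sample-size formula.)
δ = d·√n ⇒ n = (δ/d)² = (2.996 / 0.9211)² = 10.58.
Rounding up, n = 11.

n = 11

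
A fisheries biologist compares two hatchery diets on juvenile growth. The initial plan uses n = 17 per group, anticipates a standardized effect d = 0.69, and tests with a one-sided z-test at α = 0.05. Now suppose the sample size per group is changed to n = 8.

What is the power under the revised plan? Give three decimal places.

With n = 8 per group: δ = d·√(n/2) = 0.69 × √(8/2) = 1.3800. Critical value z_{0.05} = 1.645.
Revised power = Φ(δ − 1.645) = Φ(-0.265) = 0.3956.

Power ≈ 0.396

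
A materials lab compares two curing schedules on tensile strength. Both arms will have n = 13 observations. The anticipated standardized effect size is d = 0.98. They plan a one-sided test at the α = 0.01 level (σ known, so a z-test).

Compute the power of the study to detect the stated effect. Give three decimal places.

Power ≈ 0.568

Noncentrality parameter: δ = d·√(n/2) = 0.98 × √(13/2) = 2.4985
One-sided α = 0.01 → critical value z_{0.01} = 2.326.
Power = P(Z > 2.326 − δ) = Φ(0.172) = 0.5683.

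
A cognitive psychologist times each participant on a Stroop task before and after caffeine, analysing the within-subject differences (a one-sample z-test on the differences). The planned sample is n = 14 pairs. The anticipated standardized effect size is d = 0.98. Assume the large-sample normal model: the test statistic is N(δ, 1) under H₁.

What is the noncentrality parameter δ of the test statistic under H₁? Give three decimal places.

δ ≈ 3.667

The noncentrality parameter scales effect size by the design's sample-size factor: δ = d·√n = 0.98 × √14 = 3.6668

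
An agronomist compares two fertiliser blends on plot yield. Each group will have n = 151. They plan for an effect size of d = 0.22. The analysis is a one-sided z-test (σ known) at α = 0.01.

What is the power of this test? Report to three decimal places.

Noncentrality parameter: δ = d·√(n/2) = 0.22 × √(151/2) = 1.9116
Critical value for a one-sided test at α = 0.01: z_α = 2.326.
Power = P(Z > 2.326 − δ) = Φ(-0.415) = 0.3392.

Power ≈ 0.339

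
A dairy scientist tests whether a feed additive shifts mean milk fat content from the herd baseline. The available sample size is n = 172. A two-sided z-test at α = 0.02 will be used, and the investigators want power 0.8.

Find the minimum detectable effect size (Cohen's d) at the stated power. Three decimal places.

Required noncentrality: δ = z_{0.01} + z_{0.20} = 2.326 + 0.842 = 3.168.
(Lower-tail contribution to power is negligible for δ > 0.)
δ = d·√n ⇒ d = δ/√n = 3.168/√172 = 0.2416.

d ≈ 0.242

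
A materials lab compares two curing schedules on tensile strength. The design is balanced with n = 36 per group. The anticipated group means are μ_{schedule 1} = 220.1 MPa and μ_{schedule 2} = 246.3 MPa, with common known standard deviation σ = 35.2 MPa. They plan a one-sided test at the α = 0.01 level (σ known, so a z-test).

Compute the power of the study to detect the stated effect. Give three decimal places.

Standardized effect: d = |μ_{schedule 1} − μ_{schedule 2}| / σ = |220.1 − 246.3| / 35.2 = 0.7443
Noncentrality parameter: δ = d·√(n/2) = 0.7443 × √(36/2) = 3.1579
One-sided α = 0.01 → critical value z_{0.01} = 2.326.
Power = Φ(δ − 2.326) = Φ(0.832) = 0.7972.

Power ≈ 0.797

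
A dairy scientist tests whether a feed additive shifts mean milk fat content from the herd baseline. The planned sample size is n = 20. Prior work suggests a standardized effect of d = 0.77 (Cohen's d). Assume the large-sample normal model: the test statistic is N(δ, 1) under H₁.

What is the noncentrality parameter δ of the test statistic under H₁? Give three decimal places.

δ ≈ 3.444

δ = d·√n = 0.77 × √20 = 3.4435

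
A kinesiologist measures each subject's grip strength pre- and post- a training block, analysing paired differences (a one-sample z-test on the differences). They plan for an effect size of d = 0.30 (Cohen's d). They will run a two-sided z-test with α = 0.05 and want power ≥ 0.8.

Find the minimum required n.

Set Φ(δ − 1.960) = 0.8; then δ − 1.960 = Φ⁻¹(0.8) = 0.842, giving δ = 2.802.
(Ignoring the negligible lower-tail rejection probability gives the usual closed-form inversion.)
δ = d·√n ⇒ n = (δ/d)² = (2.802 / 0.30)² = 87.21.
Rounding up, n = 88.

n = 88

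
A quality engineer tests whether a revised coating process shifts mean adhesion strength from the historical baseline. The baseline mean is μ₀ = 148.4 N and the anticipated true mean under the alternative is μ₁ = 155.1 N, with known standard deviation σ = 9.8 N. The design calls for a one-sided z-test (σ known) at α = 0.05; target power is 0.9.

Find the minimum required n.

n = 19

Standardized effect: d = |μ₁ − μ₀| / σ = |155.1 − 148.4| / 9.8 = 0.6837
For power 0.9 need Φ(δ − z_{0.05}) = 0.9, so δ = z_{0.05} + z_{0.10} = 1.645 + 1.282 = 2.926.
δ = d·√n ⇒ n = (δ/d)² = (2.926 / 0.6837)² = 18.32.
Round up to the next whole unit.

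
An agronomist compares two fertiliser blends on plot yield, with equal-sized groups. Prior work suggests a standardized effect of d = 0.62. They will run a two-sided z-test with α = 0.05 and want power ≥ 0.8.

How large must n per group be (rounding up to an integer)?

For power 0.8 need Φ(δ − z_{0.025}) = 0.8, so δ = z_{0.025} + z_{0.20} = 1.960 + 0.842 = 2.802.
(For δ > 0 the lower-tail rejection region contributes negligibly to power, so the one-term inversion is standard.)
δ = d·√(n/2) ⇒ n = 2(δ/d)² = 2 × (2.802 / 0.62)² = 40.84.
Round up to the next whole unit.

n = 41 per group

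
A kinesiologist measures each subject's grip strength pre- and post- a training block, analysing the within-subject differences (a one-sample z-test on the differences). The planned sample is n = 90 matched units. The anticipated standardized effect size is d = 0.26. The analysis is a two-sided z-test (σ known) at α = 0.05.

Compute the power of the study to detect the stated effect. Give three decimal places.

Noncentrality parameter: δ = d·√n = 0.26 × √90 = 2.4666
Critical value for a two-sided test at α = 0.05: z_{α/2} = 1.960.
Power = Φ(δ − 1.960) + Φ(−δ − 1.960) = Φ(0.507) + Φ(-4.427) = 0.6938 + 0.0000 = 0.6938.

Power ≈ 0.694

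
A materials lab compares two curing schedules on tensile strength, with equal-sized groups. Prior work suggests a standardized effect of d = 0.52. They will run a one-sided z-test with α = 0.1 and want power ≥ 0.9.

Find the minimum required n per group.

For power 0.9 need Φ(δ − z_{0.1}) = 0.9, so δ = z_{0.1} + z_{0.10} = 1.282 + 1.282 = 2.563.
δ = d·√(n/2) ⇒ n = 2(δ/d)² = 2 × (2.563 / 0.52)² = 48.59.
Round up to the next whole unit.

n = 49 per group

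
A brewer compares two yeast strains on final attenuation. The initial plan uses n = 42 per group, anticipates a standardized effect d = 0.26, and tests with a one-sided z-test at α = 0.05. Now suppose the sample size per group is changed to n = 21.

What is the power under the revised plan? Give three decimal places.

Power ≈ 0.211

With n = 21 per group: δ = d·√(n/2) = 0.26 × √(21/2) = 0.8425. Critical value z_{0.05} = 1.645.
Revised power = Φ(δ − 1.645) = Φ(-0.802) = 0.2112.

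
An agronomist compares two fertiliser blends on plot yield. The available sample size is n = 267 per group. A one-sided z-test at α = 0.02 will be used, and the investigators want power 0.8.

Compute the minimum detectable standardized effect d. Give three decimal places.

Required noncentrality: δ = z_{0.02} + z_{0.20} = 2.054 + 0.842 = 2.895.
δ = d·√(n/2) ⇒ d = δ/√(n/2) = 2.895/√(267/2) = 0.2506.

d ≈ 0.251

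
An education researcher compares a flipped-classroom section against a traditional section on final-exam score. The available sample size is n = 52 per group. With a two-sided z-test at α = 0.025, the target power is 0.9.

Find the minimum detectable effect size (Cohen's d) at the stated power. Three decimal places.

Required noncentrality: δ = z_{0.0125} + z_{0.10} = 2.241 + 1.282 = 3.523.
(The second rejection-region term Φ(−δ − z_{α/2}) is negligible and dropped.)
δ = d·√(n/2) ⇒ d = δ/√(n/2) = 3.523/√(52/2) = 0.6909.

d ≈ 0.691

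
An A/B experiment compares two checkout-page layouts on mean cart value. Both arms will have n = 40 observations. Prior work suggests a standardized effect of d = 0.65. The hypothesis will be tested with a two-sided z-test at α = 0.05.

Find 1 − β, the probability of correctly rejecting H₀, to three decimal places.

Power ≈ 0.828

Noncentrality parameter: δ = d·√(n/2) = 0.65 × √(40/2) = 2.9069
Critical value for a two-sided test at α = 0.05: z_{α/2} = 1.960.
Power = Φ(δ − 1.960) + Φ(−δ − 1.960) = Φ(0.947) + Φ(-4.867) = 0.8282 + 0.0000 = 0.8282.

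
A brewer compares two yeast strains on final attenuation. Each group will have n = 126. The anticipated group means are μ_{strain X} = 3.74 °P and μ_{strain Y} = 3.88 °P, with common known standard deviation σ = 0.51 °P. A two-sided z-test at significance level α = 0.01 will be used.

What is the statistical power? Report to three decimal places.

Standardized effect: d = |μ_{strain X} − μ_{strain Y}| / σ = |3.74 − 3.88| / 0.51 = 0.2745
Noncentrality parameter: δ = d·√(n/2) = 0.2745 × √(126/2) = 2.1789
Two-sided α = 0.01 → critical value z_{0.005} = 2.576.
Power = Φ(δ − 2.576) + Φ(−δ − 2.576) = Φ(-0.397) + Φ(-4.755) = 0.3457 + 0.0000 = 0.3457.

Power ≈ 0.346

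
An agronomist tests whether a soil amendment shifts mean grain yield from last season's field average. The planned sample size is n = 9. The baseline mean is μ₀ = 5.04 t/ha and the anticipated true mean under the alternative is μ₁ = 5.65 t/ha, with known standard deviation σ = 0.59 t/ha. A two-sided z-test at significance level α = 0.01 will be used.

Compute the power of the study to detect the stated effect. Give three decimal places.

Power ≈ 0.701

Standardized effect: d = |μ₁ − μ₀| / σ = |5.65 − 5.04| / 0.59 = 1.0339
Noncentrality parameter: δ = d·√n = 1.0339 × √9 = 3.1017
Critical value for a two-sided test at α = 0.01: z_{α/2} = 2.576.
Power = Φ(δ − 2.576) + Φ(−δ − 2.576) = Φ(0.526) + Φ(-5.678) = 0.7005 + 0.0000 = 0.7005.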